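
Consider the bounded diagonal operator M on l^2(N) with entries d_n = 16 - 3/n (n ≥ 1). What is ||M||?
||M|| = 16

For a diagonal operator on l^2 with entries d_n, ||M|| = sup_n |d_n|. Here d_1 = 13, d_2 = 29/2, ..., and d_n = 16 - 3/n increases monotonically toward 16. All terms lie in [13, 16), so |d_n| = d_n and the supremum is the limit 16, which is not attained by any individual d_n. Hence ||M|| = 16.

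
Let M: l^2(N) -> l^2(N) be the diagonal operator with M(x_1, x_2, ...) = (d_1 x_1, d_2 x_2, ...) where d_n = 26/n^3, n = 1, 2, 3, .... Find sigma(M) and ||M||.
sigma(M) = {26/n^3 : n ≥ 1} ∪ {0}; ||M|| = 26

A bounded diagonal operator on l^2 with diagonal entries d_n has spectrum equal to the closure of {d_n : n ≥ 1}: every d_n is an eigenvalue (with eigenvector e_n), so {d_n} ⊂ sigma(M); the spectrum is closed, so its closure is too; and for lambda not in the closure, (M - lambda I) has bounded inverse (the diagonal entries 1/(d_n - lambda) are bounded). For our sequence d_n = 26/n^3, n = 1, 2, 3, ...:
  - {d_n} = {26/n^3 : n ≥ 1}; the only limit point is 0
  - closure = {26/n^3 : n ≥ 1} ∪ {0}
For the norm: a diagonal operator has ||M|| = sup_n |d_n|. Here d_n = 26/n^3 is positive and decreasing, so sup_n |d_n| = d_1 = 26. So ||M|| = 26.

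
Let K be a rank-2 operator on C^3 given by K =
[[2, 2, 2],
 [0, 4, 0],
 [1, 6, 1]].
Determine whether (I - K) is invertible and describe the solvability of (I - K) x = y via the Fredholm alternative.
(I - K) is invertible (det(I - K) = 6 ≠ 0), so for every y in C^3 the equation (I - K) x = y has a unique solution.

K has rank 2 and factors as K = U V^T = u1 v1^T + u2 v2^T with u1 = (-2, 0, -1), v1 = (-1, -2, -1), u2 = (1, -2, -2), v2 = (0, -2, 0) (multiplying out reproduces the displayed K). The nonzero eigenvalues of U V^T coincide with those of the 2 x 2 matrix G = V^T U = [[v1·u1, v1·u2], [v2·u1, v2·u2]] = [[3, 5], [0, 4]], and by the Sylvester determinant identity det(I_3 - U V^T) = det(I_2 - V^T U) = det([[-2, -5], [0, -3]]) = (-2)(-3) - (-5)(0) = 6. (Direct check: I - K =
[[-1, -2, -2],
 [0, -3, 0],
 [-1, -6, 0]]
has determinant 6.) The finite-dimensional Fredholm alternative says: either (I - K) is invertible, or ker(I - K) ≠ {0} and then range(I - K) = ker((I - K)^*)^⊥, with dim ker(I - K) = dim ker((I - K)^*). Since det(I - K) ≠ 0, 1 is not an eigenvalue of K and ker(I - K) = {0}, so we are in the first case: for every y there is a unique x = (I - K)^(-1) y. (Explicitly, by the Woodbury identity, (I - U V^T)^(-1) = I + U (I_2 - G)^(-1) V^T.)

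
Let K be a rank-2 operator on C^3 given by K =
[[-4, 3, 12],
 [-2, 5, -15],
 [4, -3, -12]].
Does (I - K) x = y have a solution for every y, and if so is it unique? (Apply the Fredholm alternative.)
(I - K) is invertible (det(I - K) = -107 ≠ 0), so for every y in C^3 the equation (I - K) x = y has a unique solution.

K has rank 2 and factors as K = U V^T = u1 v1^T + u2 v2^T with u1 = (-1, 3, 1), v1 = (-2, 3, -3), u2 = (3, -2, -3), v2 = (-2, 2, 3) (multiplying out reproduces the displayed K). The nonzero eigenvalues of U V^T coincide with those of the 2 x 2 matrix G = V^T U = [[v1·u1, v1·u2], [v2·u1, v2·u2]] = [[8, -3], [11, -19]], and by the Sylvester determinant identity det(I_3 - U V^T) = det(I_2 - V^T U) = det([[-7, 3], [-11, 20]]) = (-7)(20) - (3)(-11) = -107. (Direct check: I - K =
[[5, -3, -12],
 [2, -4, 15],
 [-4, 3, 13]]
has determinant -107.) The finite-dimensional Fredholm alternative says: either (I - K) is invertible, or ker(I - K) ≠ {0} and then range(I - K) = ker((I - K)^*)^⊥, with dim ker(I - K) = dim ker((I - K)^*). Since det(I - K) ≠ 0, 1 is not an eigenvalue of K and ker(I - K) = {0}, so we are in the first case: for every y there is a unique x = (I - K)^(-1) y. (Explicitly, by the Woodbury identity, (I - U V^T)^(-1) = I + U (I_2 - G)^(-1) V^T.)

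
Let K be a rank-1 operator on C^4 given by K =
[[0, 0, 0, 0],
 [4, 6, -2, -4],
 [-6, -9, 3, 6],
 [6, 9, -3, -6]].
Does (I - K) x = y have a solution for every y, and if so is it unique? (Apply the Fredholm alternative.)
(I - K) is invertible (det(I - K) = -2 ≠ 0), so for every y in C^4 the equation (I - K) x = y has a unique solution.

K has rank 1, so it is an outer product K = u v^T: every row of K is a multiple of one row vector. Reading off the entries, u = (0, -2, 3, -3) and v = (-2, -3, 1, 2) (row i of K equals u_i·v^T). A rank-one matrix u v^T satisfies K u = u (v·u) and kills the (3)-dimensional subspace v^⊥, so its characteristic polynomial is lambda^3 (lambda - v·u) with v·u = tr K = 3. Hence the eigenvalues of I - K are 1 (multiplicity 3) and 1 - (3) = -2, so det(I - K) = -2. (Direct check: I - K =
[[1, 0, 0, 0],
 [-4, -5, 2, 4],
 [6, 9, -2, -6],
 [-6, -9, 3, 7]]
has determinant -2.) The finite-dimensional Fredholm alternative says: either (I - K) is invertible, or ker(I - K) ≠ {0} and then range(I - K) = ker((I - K)^*)^⊥, with dim ker(I - K) = dim ker((I - K)^*). Since det(I - K) ≠ 0, 1 is not an eigenvalue of K and ker(I - K) = {0}, so we are in the first case: for every y there is a unique x = (I - K)^(-1) y. Explicitly, by the Sherman–Morrison formula, (I - u v^T)^(-1) = I + u v^T/(1 - v·u), i.e. (I - K)^(-1) = I + K/(-2).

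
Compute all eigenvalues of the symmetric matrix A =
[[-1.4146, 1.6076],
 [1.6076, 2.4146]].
sigma(A) ≈ {-2, 3}

A is real symmetric, so its spectrum consists of real eigenvalues. Expanding the characteristic polynomial of the displayed matrix gives
  det(λ I - A) = p(λ) = λ^2 + (-1)λ + (-6).
Solving p(λ) = 0 yields eigenvalues ≈ -2, 3. (A is shown rounded to 4 decimals, so these recover the underlying integer eigenvalues to within that precision.)
Verification: the trace of A = 1 equals the sum of eigenvalues 1, and det(A) ≈ -6.0001 matches the eigenvalue product -6.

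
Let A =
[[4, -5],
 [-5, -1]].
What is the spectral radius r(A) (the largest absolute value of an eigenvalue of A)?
r(A) = (3 + sqrt(125))/2 ≈ 7.0902

The eigenvalues of A are the roots of its characteristic polynomial. With M = A (coefficients from the trace and determinant):
  p(λ) = det(λ I - M) = λ^2 - 3λ - 29.
For λ^2 - 3λ - 29 the discriminant is 125. It is nonnegative but not a perfect square, so the roots are real and irrational: λ = (3 ± sqrt(125))/2 ≈ 7.0902, -4.0902.
Thus the eigenvalues (to 4 decimals) are 7.0902 (modulus 7.0902); -4.0902 (modulus 4.0902). The spectral radius is the largest modulus: r(A) = (3 + sqrt(125))/2 ≈ 7.0902. (Cross-check: r(A) ≤ ||A||_2 ≈ 7.0902; equality holds whenever A is normal, though it can also hold for some non-normal A.)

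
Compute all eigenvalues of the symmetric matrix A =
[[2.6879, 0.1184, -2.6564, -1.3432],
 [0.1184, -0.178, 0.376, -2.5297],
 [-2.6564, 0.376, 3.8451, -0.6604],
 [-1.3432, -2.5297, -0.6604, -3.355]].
sigma(A) ≈ {-5, 0, 2, 6}

A is real symmetric, so its spectrum consists of real eigenvalues. Expanding the characteristic polynomial of the displayed matrix gives
  det(λ I - A) = p(λ) = λ^4 + (-3)λ^3 + (-28)λ^2 + (60.0013)λ + (-0.0011).
Solving p(λ) = 0 yields eigenvalues ≈ -5, 0, 2, 6. (A is shown rounded to 4 decimals, so these recover the underlying integer eigenvalues to within that precision.)
Verification: the trace of A = 3 equals the sum of eigenvalues 3, and det(A) ≈ -0.0011 matches the eigenvalue product 0.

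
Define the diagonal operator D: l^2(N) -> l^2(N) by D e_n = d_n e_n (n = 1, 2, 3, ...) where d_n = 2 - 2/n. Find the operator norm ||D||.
||D|| = 2

For a diagonal operator on l^2 with entries d_n, ||D|| = sup_n |d_n|. Here d_1 = 0, d_2 = 1, ..., and d_n = 2 - 2/n increases monotonically toward 2. All terms lie in [0, 2), so |d_n| = d_n and the supremum is the limit 2, which is not attained by any individual d_n. Hence ||D|| = 2.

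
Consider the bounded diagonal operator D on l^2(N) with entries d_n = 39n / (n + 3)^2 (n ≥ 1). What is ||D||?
||D|| = 13/4 (attained at n = 3)

For D diagonal, ||D|| = sup_n |d_n|. Treat f(x) = 39x / (x + 3)^2 for real x > 0. By the quotient rule, f'(x) = 39(3 - x)/(x + 3)^3, which is positive for x < 3 and negative for x > 3. So f has a unique maximum at x = 3, and since 3 is a positive integer, the supremum over n ≥ 1 is attained at n = 3: d_3 = 39·3/(3 + 3)^2 = 39·3/36 = 13/4. Hence ||D|| = 13/4.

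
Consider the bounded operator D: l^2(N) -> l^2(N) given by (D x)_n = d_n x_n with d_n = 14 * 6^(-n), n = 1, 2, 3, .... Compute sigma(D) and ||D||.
sigma(D) = {14 * 6^(-n) : n ≥ 1} ∪ {0}; ||D|| = 7/3

A bounded diagonal operator on l^2 with diagonal entries d_n has spectrum equal to the closure of {d_n : n ≥ 1}: every d_n is an eigenvalue (with eigenvector e_n), so {d_n} ⊂ sigma(D); the spectrum is closed, so its closure is too; and for lambda not in the closure, (D - lambda I) has bounded inverse (the diagonal entries 1/(d_n - lambda) are bounded). For our sequence d_n = 14 * 6^(-n), n = 1, 2, 3, ...:
  - {d_n} = {14 * 6^(-n) : n ≥ 1}; the only limit point is 0
  - closure = {14 * 6^(-n) : n ≥ 1} ∪ {0}
For the norm: a diagonal operator has ||D|| = sup_n |d_n|. Here d_n = 14 * 6^(-n) is positive and decreasing, so sup_n |d_n| = d_1 = 14/6 = 7/3. So ||D|| = 7/3.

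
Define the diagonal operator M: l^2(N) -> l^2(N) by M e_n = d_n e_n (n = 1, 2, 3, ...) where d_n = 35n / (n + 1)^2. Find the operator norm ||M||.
||M|| = 35/4 (attained at n = 1)

For M diagonal, ||M|| = sup_n |d_n|. Treat f(x) = 35x / (x + 1)^2 for real x > 0. By the quotient rule, f'(x) = 35(1 - x)/(x + 1)^3, which is positive for x < 1 and negative for x > 1. So f has a unique maximum at x = 1, and since 1 is a positive integer, the supremum over n ≥ 1 is attained at n = 1: d_1 = 35·1/(1 + 1)^2 = 35·1/4 = 35/4. Hence ||M|| = 35/4.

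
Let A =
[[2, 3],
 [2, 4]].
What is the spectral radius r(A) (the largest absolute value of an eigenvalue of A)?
r(A) = (6 + sqrt(28))/2 ≈ 5.6458

The eigenvalues of A are the roots of its characteristic polynomial. With M = A (coefficients from the trace and determinant):
  p(λ) = det(λ I - M) = λ^2 - 6λ + 2.
For λ^2 - 6λ + 2 the discriminant is 28. It is nonnegative but not a perfect square, so the roots are real and irrational: λ = (6 ± sqrt(28))/2 ≈ 5.6458, 0.3542.
Thus the eigenvalues (to 4 decimals) are 5.6458 (modulus 5.6458); 0.3542 (modulus 0.3542). The spectral radius is the largest modulus: r(A) = (6 + sqrt(28))/2 ≈ 5.6458. (Cross-check: r(A) ≤ ||A||_2 ≈ 5.734; equality holds whenever A is normal, though it can also hold for some non-normal A.)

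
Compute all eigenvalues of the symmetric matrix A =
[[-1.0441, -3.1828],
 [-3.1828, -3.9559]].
sigma(A) ≈ {-6, 1}

A is real symmetric, so its spectrum consists of real eigenvalues. Expanding the characteristic polynomial of the displayed matrix gives
  det(λ I - A) = p(λ) = λ^2 + (5)λ + (-6).
Solving p(λ) = 0 yields eigenvalues ≈ -6, 1. (A is shown rounded to 4 decimals, so these recover the underlying integer eigenvalues to within that precision.)
Verification: the trace of A = -5 equals the sum of eigenvalues -5, and det(A) ≈ -5.9999 matches the eigenvalue product -6.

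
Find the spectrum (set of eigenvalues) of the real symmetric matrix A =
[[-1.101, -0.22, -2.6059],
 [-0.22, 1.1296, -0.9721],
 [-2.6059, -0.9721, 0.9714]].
sigma(A) ≈ {-3, 1, 3}

A is real symmetric, so its spectrum consists of real eigenvalues. Expanding the characteristic polynomial of the displayed matrix gives
  det(λ I - A) = p(λ) = λ^3 + (-1)λ^2 + (-9)λ + (9).
Solving p(λ) = 0 yields eigenvalues ≈ -3, 1, 3. (A is shown rounded to 4 decimals, so these recover the underlying integer eigenvalues to within that precision.)
Verification: the trace of A = 1 equals the sum of eigenvalues 1, and det(A) ≈ -9.0001 matches the eigenvalue product -9.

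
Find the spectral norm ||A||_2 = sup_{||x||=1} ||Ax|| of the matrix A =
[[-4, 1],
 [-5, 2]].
||A||_2 = sqrt((46 + sqrt(2080))/2) ≈ 6.7678 (= sqrt(largest eigenvalue of A^T A))

||A||_2 = sigma_max(A) = sqrt(lambda_max(A^T A)). Form the symmetric matrix M = A^T A =
[[41, -14],
 [-14, 5]].
Its characteristic polynomial (trace, determinant of M give the coefficients) is
  p(λ) = det(λ I - M) = λ^2 - 46λ + 9.
For λ^2 - 46λ + 9 the discriminant is 2080. It is nonnegative but not a perfect square, so the roots are real and irrational: λ = (46 ± sqrt(2080))/2 ≈ 45.8035, 0.1965.
So the eigenvalues of A^T A are ≈ 0.1965, 45.8035 (all ≥ 0, as they must be for A^T A). The largest is λ_max = (46 + sqrt(2080))/2 ≈ 45.8035, hence ||A||_2 = sqrt(λ_max) = sqrt((46 + sqrt(2080))/2) ≈ 6.7678.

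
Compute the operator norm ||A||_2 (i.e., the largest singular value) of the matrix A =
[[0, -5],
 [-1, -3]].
||A||_2 = sqrt((35 + sqrt(1125))/2) ≈ 5.8541 (= sqrt(largest eigenvalue of A^T A))

||A||_2 = sigma_max(A) = sqrt(lambda_max(A^T A)). Form the symmetric matrix M = A^T A =
[[1, 3],
 [3, 34]].
Its characteristic polynomial (trace, determinant of M give the coefficients) is
  p(λ) = det(λ I - M) = λ^2 - 35λ + 25.
For λ^2 - 35λ + 25 the discriminant is 1125. It is nonnegative but not a perfect square, so the roots are real and irrational: λ = (35 ± sqrt(1125))/2 ≈ 34.2705, 0.7295.
So the eigenvalues of A^T A are ≈ 0.7295, 34.2705 (all ≥ 0, as they must be for A^T A). The largest is λ_max = (35 + sqrt(1125))/2 ≈ 34.2705, hence ||A||_2 = sqrt(λ_max) = sqrt((35 + sqrt(1125))/2) ≈ 5.8541.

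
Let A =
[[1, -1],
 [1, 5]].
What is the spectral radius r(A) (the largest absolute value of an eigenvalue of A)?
r(A) = (6 + sqrt(12))/2 ≈ 4.7321

The eigenvalues of A are the roots of its characteristic polynomial. With M = A (coefficients from the trace and determinant):
  p(λ) = det(λ I - M) = λ^2 - 6λ + 6.
For λ^2 - 6λ + 6 the discriminant is 12. It is nonnegative but not a perfect square, so the roots are real and irrational: λ = (6 ± sqrt(12))/2 ≈ 4.7321, 1.2679.
Thus the eigenvalues (to 4 decimals) are 4.7321 (modulus 4.7321); 1.2679 (modulus 1.2679). The spectral radius is the largest modulus: r(A) = (6 + sqrt(12))/2 ≈ 4.7321. (Cross-check: r(A) ≤ ||A||_2 ≈ 5.1623; equality holds whenever A is normal, though it can also hold for some non-normal A.)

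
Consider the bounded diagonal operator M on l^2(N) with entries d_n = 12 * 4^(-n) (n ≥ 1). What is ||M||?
||M|| = 3 (attained at n = 1)

For M diagonal, ||M|| = sup_n |d_n|. The sequence d_n = 12 * 4^(-n) is positive and strictly decreasing (ratio 4^(-1) < 1), so the supremum is d_1 = 12/4 = 3. Hence ||M|| = 3.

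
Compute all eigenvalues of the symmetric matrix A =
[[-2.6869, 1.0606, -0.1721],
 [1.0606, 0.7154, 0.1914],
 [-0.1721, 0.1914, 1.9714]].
sigma(A) ≈ {-3, 1, 2}

A is real symmetric, so its spectrum consists of real eigenvalues. Expanding the characteristic polynomial of the displayed matrix gives
  det(λ I - A) = p(λ) = λ^3 + (0)λ^2 + (-7)λ + (6).
Solving p(λ) = 0 yields eigenvalues ≈ -3, 1, 2. (A is shown rounded to 4 decimals, so these recover the underlying integer eigenvalues to within that precision.)
Verification: the trace of A = 0 equals the sum of eigenvalues 0, and det(A) ≈ -5.9996 matches the eigenvalue product -6.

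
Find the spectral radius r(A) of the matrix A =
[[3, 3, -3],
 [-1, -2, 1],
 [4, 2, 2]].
r(A) ≈ 3.7869

The eigenvalues of A are the roots of its characteristic polynomial. With M = A (coefficients from the trace, the sum of principal 2x2 minors, and det A):
  p(λ) = det(λ I - M) = λ^3 - 3λ^2 + 9λ + 18.
No integer candidate from the rational root theorem (±divisors of 18) is a root, so the roots are irrational. The cubic discriminant is Δ = -17739 < 0, so there is one real root and a complex-conjugate pair. p(-2) = -20 and p(-1) = 5 have opposite signs, so a root lies in (-2, -1); Newton's method refines it to λ ≈ -1.2552. Dividing out (λ - (-1.2552)) leaves approximately λ^2 - 4.2552λ + 14.3409. For λ^2 - 4.2552λ + 14.3409 the discriminant is -39.2572. It is negative, so the remaining roots are the complex-conjugate pair λ ≈ 2.1276 ± 3.1328i. Their product equals the constant term, so |λ|^2 ≈ 14.3409 and |λ| ≈ 3.7869.
Thus the eigenvalues (to 4 decimals) are -1.2552 (modulus 1.2552); 2.1276 ± 3.1328i (modulus 3.7869). The spectral radius is the largest modulus: r(A) ≈ 3.7869. (Cross-check: r(A) ≤ ||A||_2 ≈ 6.5024; equality holds whenever A is normal, though it can also hold for some non-normal A.)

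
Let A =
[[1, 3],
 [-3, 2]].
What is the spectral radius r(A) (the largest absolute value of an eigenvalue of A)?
r(A) = sqrt(11) ≈ 3.3166

The eigenvalues of A are the roots of its characteristic polynomial. With M = A (coefficients from the trace and determinant):
  p(λ) = det(λ I - M) = λ^2 - 3λ + 11.
For λ^2 - 3λ + 11 the discriminant is -35. It is negative, so the roots are the complex-conjugate pair λ = 3/2 ± (sqrt(35)/2) i ≈ 1.5 ± 2.958i. For a conjugate pair the product of the roots equals the constant term, so |λ|^2 = 11 and |λ| = sqrt(11) ≈ 3.3166.
Thus the eigenvalues (to 4 decimals) are 1.5 ± 2.958i (modulus 3.3166). The spectral radius is the largest modulus: r(A) = sqrt(11) ≈ 3.3166. (Cross-check: r(A) ≤ ||A||_2 ≈ 3.8541; equality holds whenever A is normal, though it can also hold for some non-normal A.)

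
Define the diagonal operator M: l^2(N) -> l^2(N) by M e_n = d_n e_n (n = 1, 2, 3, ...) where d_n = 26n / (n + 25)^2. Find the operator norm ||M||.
||M|| = 13/50 (attained at n = 25)

For M diagonal, ||M|| = sup_n |d_n|. Treat f(x) = 26x / (x + 25)^2 for real x > 0. By the quotient rule, f'(x) = 26(25 - x)/(x + 25)^3, which is positive for x < 25 and negative for x > 25. So f has a unique maximum at x = 25, and since 25 is a positive integer, the supremum over n ≥ 1 is attained at n = 25: d_25 = 26·25/(25 + 25)^2 = 26·25/2500 = 13/50. Hence ||M|| = 13/50.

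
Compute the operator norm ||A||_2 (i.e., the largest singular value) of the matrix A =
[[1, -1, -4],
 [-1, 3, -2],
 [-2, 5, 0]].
||A||_2 ≈ 6.3808 (= sqrt(largest eigenvalue of A^T A))

||A||_2 = sigma_max(A) = sqrt(lambda_max(A^T A)). Form the symmetric matrix M = A^T A =
[[6, -14, -2],
 [-14, 35, -2],
 [-2, -2, 20]].
Its characteristic polynomial (trace, sum of principal 2x2 minors, determinant of M give the coefficients) is
  p(λ) = det(λ I - M) = λ^3 - 61λ^2 + 826λ - 4.
No integer candidate from the rational root theorem (±divisors of 4) is a root, so the roots are irrational. The cubic discriminant is Δ = 284504756 > 0, so there are three distinct real roots. p(0) = -4 and p(1) = 762 have opposite signs, so a root lies in (0, 1); Newton's method refines it to λ ≈ 0.0048. p(20) = 116 and p(21) = -298 have opposite signs, so a root lies in (20, 21); Newton's method refines it to λ ≈ 20.2801. p(40) = -564 and p(41) = 242 have opposite signs, so a root lies in (40, 41); Newton's method refines it to λ ≈ 40.7151. Check (Vieta): the three roots sum to 61, matching tr M = 61.
So the eigenvalues of A^T A are ≈ 0.0048, 20.2801, 40.7151 (all ≥ 0, as they must be for A^T A). The largest is λ_max ≈ 40.7151, hence ||A||_2 = sqrt(λ_max) ≈ 6.3808.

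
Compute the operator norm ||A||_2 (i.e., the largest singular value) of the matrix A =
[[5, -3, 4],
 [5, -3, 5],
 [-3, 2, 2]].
||A||_2 ≈ 10.569 (= sqrt(largest eigenvalue of A^T A))

||A||_2 = sigma_max(A) = sqrt(lambda_max(A^T A)). Form the symmetric matrix M = A^T A =
[[59, -36, 39],
 [-36, 22, -23],
 [39, -23, 45]].
Its characteristic polynomial (trace, sum of principal 2x2 minors, determinant of M give the coefficients) is
  p(λ) = det(λ I - M) = λ^3 - 126λ^2 + 1597λ - 1.
No integer candidate from the rational root theorem (±divisors of 1) is a root, so the roots are irrational. The cubic discriminant is Δ = 24193901057 > 0, so there are three distinct real roots. p(0) = -1 and p(1) = 1471 have opposite signs, so a root lies in (0, 1); Newton's method refines it to λ ≈ 0.0006. p(14) = 405 and p(15) = -1021 have opposite signs, so a root lies in (14, 15); Newton's method refines it to λ ≈ 14.2961. p(111) = -7549 and p(112) = 3247 have opposite signs, so a root lies in (111, 112); Newton's method refines it to λ ≈ 111.7033. Check (Vieta): the three roots sum to 126, matching tr M = 126.
So the eigenvalues of A^T A are ≈ 0.0006, 14.2961, 111.7033 (all ≥ 0, as they must be for A^T A). The largest is λ_max ≈ 111.7033, hence ||A||_2 = sqrt(λ_max) ≈ 10.569.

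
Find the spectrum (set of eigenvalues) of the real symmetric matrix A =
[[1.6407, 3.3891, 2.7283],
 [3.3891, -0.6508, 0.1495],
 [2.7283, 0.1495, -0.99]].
sigma(A) ≈ {-4, -1, 5}

A is real symmetric, so its spectrum consists of real eigenvalues. Expanding the characteristic polynomial of the displayed matrix gives
  det(λ I - A) = p(λ) = λ^3 + (0)λ^2 + (-21)λ + (-20).
Solving p(λ) = 0 yields eigenvalues ≈ -4, -1, 5. (A is shown rounded to 4 decimals, so these recover the underlying integer eigenvalues to within that precision.)
Verification: the trace of A = 0 equals the sum of eigenvalues 0, and det(A) ≈ 20.0006 matches the eigenvalue product 20.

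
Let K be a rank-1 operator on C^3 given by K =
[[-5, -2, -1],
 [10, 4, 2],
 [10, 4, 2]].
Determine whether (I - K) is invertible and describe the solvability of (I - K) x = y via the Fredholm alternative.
(I - K) is singular (det(I - K) = 0, i.e. 1 ∈ sigma(K)). (I - K) x = y is solvable iff y ⊥ ker((I - K)^*) = span{(-5, -2, -1)}, i.e. iff -5y_1 - 2y_2 - y_3 = 0. When solvable, the solutions are x = y + c·(1, -2, -2), c arbitrary (ker(I - K) = span{(1, -2, -2)}, dimension 1).

K has rank 1, so it is an outer product K = u v^T: every row of K is a multiple of one row vector. Reading off the entries, u = (1, -2, -2) and v = (-5, -2, -1) (row i of K equals u_i·v^T). A rank-one matrix u v^T satisfies K u = u (v·u) and kills the (2)-dimensional subspace v^⊥, so its characteristic polynomial is lambda^2 (lambda - v·u) with v·u = tr K = 1. Hence the eigenvalues of I - K are 1 (multiplicity 2) and 1 - (1) = 0, so det(I - K) = 0. (Direct check: I - K =
[[6, 2, 1],
 [-10, -3, -2],
 [-10, -4, -1]]
has determinant 0.) So 1 is an eigenvalue of K and (I - K) is not invertible. The finite-dimensional Fredholm alternative says: either (I - K) is invertible, or ker(I - K) ≠ {0} and then range(I - K) = ker((I - K)^*)^⊥, with dim ker(I - K) = dim ker((I - K)^*). We are in the second case, so we need both kernels. Kernel of I - K: (I - K) u = u - u (v·u) = u - u = 0, so ker(I - K) = span{u} = span{(1, -2, -2)} (it is exactly 1-dimensional because rank(I - K) = 2). Kernel of the adjoint: K is real, so (I - K)^* = I - K^T = I - v u^T, and (I - v u^T) v = v - v (u·v) = 0; hence ker((I - K)^*) = span{v} = span{(-5, -2, -1)}. Therefore (I - K) x = y is solvable iff <y, v> = 0, i.e. iff -5y_1 - 2y_2 - y_3 = 0. When this holds, K y = u (v·y) = 0, so (I - K) y = y and x = y is a particular solution; the full solution set is the line x = y + c·u = y + c·(1, -2, -2), c ∈ C.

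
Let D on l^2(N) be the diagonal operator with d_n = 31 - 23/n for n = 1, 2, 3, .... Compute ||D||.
||D|| = 31

For a diagonal operator on l^2 with entries d_n, ||D|| = sup_n |d_n|. Here d_1 = 8, d_2 = 39/2, ..., and d_n = 31 - 23/n increases monotonically toward 31. All terms lie in [8, 31), so |d_n| = d_n and the supremum is the limit 31, which is not attained by any individual d_n. Hence ||D|| = 31.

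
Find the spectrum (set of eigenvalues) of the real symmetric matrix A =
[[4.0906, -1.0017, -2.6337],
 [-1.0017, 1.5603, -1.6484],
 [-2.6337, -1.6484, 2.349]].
sigma(A) ≈ {-1, 3, 6}

A is real symmetric, so its spectrum consists of real eigenvalues. Expanding the characteristic polynomial of the displayed matrix gives
  det(λ I - A) = p(λ) = λ^3 + (-8)λ^2 + (9)λ + (18).
Solving p(λ) = 0 yields eigenvalues ≈ -1, 3, 6. (A is shown rounded to 4 decimals, so these recover the underlying integer eigenvalues to within that precision.)
Verification: the trace of A = 8 equals the sum of eigenvalues 8, and det(A) ≈ -17.9998 matches the eigenvalue product -18.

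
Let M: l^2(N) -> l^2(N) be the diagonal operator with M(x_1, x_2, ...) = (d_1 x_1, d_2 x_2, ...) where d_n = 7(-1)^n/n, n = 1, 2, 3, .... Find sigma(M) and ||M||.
sigma(M) = {7(-1)^n/n : n ≥ 1} ∪ {0}; ||M|| = 7

A bounded diagonal operator on l^2 with diagonal entries d_n has spectrum equal to the closure of {d_n : n ≥ 1}: every d_n is an eigenvalue (with eigenvector e_n), so {d_n} ⊂ sigma(M); the spectrum is closed, so its closure is too; and for lambda not in the closure, (M - lambda I) has bounded inverse (the diagonal entries 1/(d_n - lambda) are bounded). For our sequence d_n = 7(-1)^n/n, n = 1, 2, 3, ...:
  - {d_n} = {7(-1)^n/n : n ≥ 1}; the only limit point is 0
  - closure = {7(-1)^n/n : n ≥ 1} ∪ {0}
For the norm: a diagonal operator has ||M|| = sup_n |d_n|. Here |d_n| = 7/n is decreasing, so sup_n |d_n| = |d_1| = 7. So ||M|| = 7.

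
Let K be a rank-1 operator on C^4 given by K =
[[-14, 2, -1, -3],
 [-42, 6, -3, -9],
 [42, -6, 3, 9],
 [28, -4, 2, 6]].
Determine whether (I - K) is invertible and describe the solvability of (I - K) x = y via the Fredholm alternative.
(I - K) is singular (det(I - K) = 0, i.e. 1 ∈ sigma(K)). (I - K) x = y is solvable iff y ⊥ ker((I - K)^*) = span{(-14, 2, -1, -3)}, i.e. iff -14y_1 + 2y_2 - y_3 - 3y_4 = 0. When solvable, the solutions are x = y + c·(1, 3, -3, -2), c arbitrary (ker(I - K) = span{(1, 3, -3, -2)}, dimension 1).

K has rank 1, so it is an outer product K = u v^T: every row of K is a multiple of one row vector. Reading off the entries, u = (1, 3, -3, -2) and v = (-14, 2, -1, -3) (row i of K equals u_i·v^T). A rank-one matrix u v^T satisfies K u = u (v·u) and kills the (3)-dimensional subspace v^⊥, so its characteristic polynomial is lambda^3 (lambda - v·u) with v·u = tr K = 1. Hence the eigenvalues of I - K are 1 (multiplicity 3) and 1 - (1) = 0, so det(I - K) = 0. (Direct check: I - K =
[[15, -2, 1, 3],
 [42, -5, 3, 9],
 [-42, 6, -2, -9],
 [-28, 4, -2, -5]]
has determinant 0.) So 1 is an eigenvalue of K and (I - K) is not invertible. The finite-dimensional Fredholm alternative says: either (I - K) is invertible, or ker(I - K) ≠ {0} and then range(I - K) = ker((I - K)^*)^⊥, with dim ker(I - K) = dim ker((I - K)^*). We are in the second case, so we need both kernels. Kernel of I - K: (I - K) u = u - u (v·u) = u - u = 0, so ker(I - K) = span{u} = span{(1, 3, -3, -2)} (it is exactly 1-dimensional because rank(I - K) = 3). Kernel of the adjoint: K is real, so (I - K)^* = I - K^T = I - v u^T, and (I - v u^T) v = v - v (u·v) = 0; hence ker((I - K)^*) = span{v} = span{(-14, 2, -1, -3)}. Therefore (I - K) x = y is solvable iff <y, v> = 0, i.e. iff -14y_1 + 2y_2 - y_3 - 3y_4 = 0. When this holds, K y = u (v·y) = 0, so (I - K) y = y and x = y is a particular solution; the full solution set is the line x = y + c·u = y + c·(1, 3, -3, -2), c ∈ C.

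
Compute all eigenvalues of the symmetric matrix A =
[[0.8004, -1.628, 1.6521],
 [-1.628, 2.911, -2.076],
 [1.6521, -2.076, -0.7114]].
sigma(A) ≈ {-2, 0, 5}

A is real symmetric, so its spectrum consists of real eigenvalues. Expanding the characteristic polynomial of the displayed matrix gives
  det(λ I - A) = p(λ) = λ^3 + (-3)λ^2 + (-10)λ + (0).
Solving p(λ) = 0 yields eigenvalues ≈ -2, 0, 5. (A is shown rounded to 4 decimals, so these recover the underlying integer eigenvalues to within that precision.)
Verification: the trace of A = 3 equals the sum of eigenvalues 3, and det(A) ≈ 0.0003 matches the eigenvalue product 0.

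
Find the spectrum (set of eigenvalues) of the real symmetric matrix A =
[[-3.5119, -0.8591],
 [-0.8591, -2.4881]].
sigma(A) ≈ {-4, -2}

A is real symmetric, so its spectrum consists of real eigenvalues. Expanding the characteristic polynomial of the displayed matrix gives
  det(λ I - A) = p(λ) = λ^2 + (6)λ + (8).
Solving p(λ) = 0 yields eigenvalues ≈ -4, -2. (A is shown rounded to 4 decimals, so these recover the underlying integer eigenvalues to within that precision.)
Verification: the trace of A = -6 equals the sum of eigenvalues -6, and det(A) ≈ 7.9999 matches the eigenvalue product 8.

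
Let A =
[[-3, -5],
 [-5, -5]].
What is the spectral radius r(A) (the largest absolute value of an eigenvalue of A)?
r(A) = (8 + sqrt(104))/2 ≈ 9.099

The eigenvalues of A are the roots of its characteristic polynomial. With M = A (coefficients from the trace and determinant):
  p(λ) = det(λ I - M) = λ^2 + 8λ - 10.
For λ^2 + 8λ - 10 the discriminant is 104. It is nonnegative but not a perfect square, so the roots are real and irrational: λ = (-8 ± sqrt(104))/2 ≈ 1.099, -9.099.
Thus the eigenvalues (to 4 decimals) are 1.099 (modulus 1.099); -9.099 (modulus 9.099). The spectral radius is the largest modulus: r(A) = (8 + sqrt(104))/2 ≈ 9.099. (Cross-check: r(A) ≤ ||A||_2 ≈ 9.099; equality holds whenever A is normal, though it can also hold for some non-normal A.)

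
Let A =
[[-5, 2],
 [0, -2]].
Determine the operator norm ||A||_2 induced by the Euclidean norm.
||A||_2 = sqrt((33 + sqrt(689))/2) ≈ 5.4428 (= sqrt(largest eigenvalue of A^T A))

||A||_2 = sigma_max(A) = sqrt(lambda_max(A^T A)). Form the symmetric matrix M = A^T A =
[[25, -10],
 [-10, 8]].
Its characteristic polynomial (trace, determinant of M give the coefficients) is
  p(λ) = det(λ I - M) = λ^2 - 33λ + 100.
For λ^2 - 33λ + 100 the discriminant is 689. It is nonnegative but not a perfect square, so the roots are real and irrational: λ = (33 ± sqrt(689))/2 ≈ 29.6244, 3.3756.
So the eigenvalues of A^T A are ≈ 3.3756, 29.6244 (all ≥ 0, as they must be for A^T A). The largest is λ_max = (33 + sqrt(689))/2 ≈ 29.6244, hence ||A||_2 = sqrt(λ_max) = sqrt((33 + sqrt(689))/2) ≈ 5.4428.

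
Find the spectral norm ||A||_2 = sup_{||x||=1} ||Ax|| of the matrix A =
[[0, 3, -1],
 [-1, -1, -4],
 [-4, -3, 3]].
||A||_2 ≈ 6.3328 (= sqrt(largest eigenvalue of A^T A))

||A||_2 = sigma_max(A) = sqrt(lambda_max(A^T A)). Form the symmetric matrix M = A^T A =
[[17, 13, -8],
 [13, 19, -8],
 [-8, -8, 26]].
Its characteristic polynomial (trace, sum of principal 2x2 minors, determinant of M give the coefficients) is
  p(λ) = det(λ I - M) = λ^3 - 62λ^2 + 962λ - 3364.
No integer candidate from the rational root theorem (±divisors of 3364) is a root, so the roots are irrational. The cubic discriminant is Δ = 95374752 > 0, so there are three distinct real roots. p(4) = -444 and p(5) = 21 have opposite signs, so a root lies in (4, 5); Newton's method refines it to λ ≈ 4.9499. p(16) = 252 and p(17) = -15 have opposite signs, so a root lies in (16, 17); Newton's method refines it to λ ≈ 16.9461. p(40) = -84 and p(41) = 777 have opposite signs, so a root lies in (40, 41); Newton's method refines it to λ ≈ 40.104. Check (Vieta): the three roots sum to 62, matching tr M = 62.
So the eigenvalues of A^T A are ≈ 4.9499, 16.9461, 40.104 (all ≥ 0, as they must be for A^T A). The largest is λ_max ≈ 40.104, hence ||A||_2 = sqrt(λ_max) ≈ 6.3328.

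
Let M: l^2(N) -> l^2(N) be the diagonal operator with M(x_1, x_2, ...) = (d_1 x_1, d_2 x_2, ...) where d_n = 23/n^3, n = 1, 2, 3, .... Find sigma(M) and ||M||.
sigma(M) = {23/n^3 : n ≥ 1} ∪ {0}; ||M|| = 23

A bounded diagonal operator on l^2 with diagonal entries d_n has spectrum equal to the closure of {d_n : n ≥ 1}: every d_n is an eigenvalue (with eigenvector e_n), so {d_n} ⊂ sigma(M); the spectrum is closed, so its closure is too; and for lambda not in the closure, (M - lambda I) has bounded inverse (the diagonal entries 1/(d_n - lambda) are bounded). For our sequence d_n = 23/n^3, n = 1, 2, 3, ...:
  - {d_n} = {23/n^3 : n ≥ 1}; the only limit point is 0
  - closure = {23/n^3 : n ≥ 1} ∪ {0}
For the norm: a diagonal operator has ||M|| = sup_n |d_n|. Here d_n = 23/n^3 is positive and decreasing, so sup_n |d_n| = d_1 = 23. So ||M|| = 23.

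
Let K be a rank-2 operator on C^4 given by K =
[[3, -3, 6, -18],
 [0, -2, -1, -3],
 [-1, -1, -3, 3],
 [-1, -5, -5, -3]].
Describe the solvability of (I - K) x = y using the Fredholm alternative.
(I - K) is invertible (det(I - K) = -10 ≠ 0), so for every y in C^4 the equation (I - K) x = y has a unique solution.

K has rank 2 and factors as K = U V^T = u1 v1^T + u2 v2^T with u1 = (-3, 0, 1, 1), v1 = (-1, -1, -3, 3), u2 = (3, 1, 0, 2), v2 = (0, -2, -1, -3) (multiplying out reproduces the displayed K). The nonzero eigenvalues of U V^T coincide with those of the 2 x 2 matrix G = V^T U = [[v1·u1, v1·u2], [v2·u1, v2·u2]] = [[3, 2], [-4, -8]], and by the Sylvester determinant identity det(I_4 - U V^T) = det(I_2 - V^T U) = det([[-2, -2], [4, 9]]) = (-2)(9) - (-2)(4) = -10. (Direct check: I - K =
[[-2, 3, -6, 18],
 [0, 3, 1, 3],
 [1, 1, 4, -3],
 [1, 5, 5, 4]]
has determinant -10.) The finite-dimensional Fredholm alternative says: either (I - K) is invertible, or ker(I - K) ≠ {0} and then range(I - K) = ker((I - K)^*)^⊥, with dim ker(I - K) = dim ker((I - K)^*). Since det(I - K) ≠ 0, 1 is not an eigenvalue of K and ker(I - K) = {0}, so we are in the first case: for every y there is a unique x = (I - K)^(-1) y. (Explicitly, by the Woodbury identity, (I - U V^T)^(-1) = I + U (I_2 - G)^(-1) V^T.)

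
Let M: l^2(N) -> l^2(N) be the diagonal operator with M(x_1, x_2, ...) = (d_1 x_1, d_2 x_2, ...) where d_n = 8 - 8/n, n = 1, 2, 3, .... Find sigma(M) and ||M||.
sigma(M) = {8 - 8/n : n ≥ 1} ∪ {8}; ||M|| = 8

A bounded diagonal operator on l^2 with diagonal entries d_n has spectrum equal to the closure of {d_n : n ≥ 1}: every d_n is an eigenvalue (with eigenvector e_n), so {d_n} ⊂ sigma(M); the spectrum is closed, so its closure is too; and for lambda not in the closure, (M - lambda I) has bounded inverse (the diagonal entries 1/(d_n - lambda) are bounded). For our sequence d_n = 8 - 8/n, n = 1, 2, 3, ...:
  - {d_n} = {8 - 8/n : n ≥ 1}; the only limit point is 8
  - closure = {8 - 8/n : n ≥ 1} ∪ {8}
For the norm: a diagonal operator has ||M|| = sup_n |d_n|. Here d_n = 8 - 8/n increases monotonically from d_1 = 0 toward 8, with all terms in [0, 8); so sup_n |d_n| = 8 (the supremum is the limit, not attained). So ||M|| = 8.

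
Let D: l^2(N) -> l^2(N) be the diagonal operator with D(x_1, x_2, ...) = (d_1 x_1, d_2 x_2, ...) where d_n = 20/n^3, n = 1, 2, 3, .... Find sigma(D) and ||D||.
sigma(D) = {20/n^3 : n ≥ 1} ∪ {0}; ||D|| = 20

A bounded diagonal operator on l^2 with diagonal entries d_n has spectrum equal to the closure of {d_n : n ≥ 1}: every d_n is an eigenvalue (with eigenvector e_n), so {d_n} ⊂ sigma(D); the spectrum is closed, so its closure is too; and for lambda not in the closure, (D - lambda I) has bounded inverse (the diagonal entries 1/(d_n - lambda) are bounded). For our sequence d_n = 20/n^3, n = 1, 2, 3, ...:
  - {d_n} = {20/n^3 : n ≥ 1}; the only limit point is 0
  - closure = {20/n^3 : n ≥ 1} ∪ {0}
For the norm: a diagonal operator has ||D|| = sup_n |d_n|. Here d_n = 20/n^3 is positive and decreasing, so sup_n |d_n| = d_1 = 20. So ||D|| = 20.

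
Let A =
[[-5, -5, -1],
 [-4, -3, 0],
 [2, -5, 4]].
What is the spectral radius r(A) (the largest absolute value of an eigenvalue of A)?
r(A) = (6 + sqrt(128))/2 ≈ 8.6569

The eigenvalues of A are the roots of its characteristic polynomial. With M = A (coefficients from the trace, the sum of principal 2x2 minors, and det A):
  p(λ) = det(λ I - M) = λ^3 + 4λ^2 - 35λ + 46.
By the rational root theorem any rational root is an integer divisor of 46. Testing λ = 2: p(2) = 8 + 16 - 70 + 46 = 0, so λ = 2 is a root. Dividing out (λ - 2) leaves p(λ) = (λ - 2)(λ^2 + 6λ - 23). For λ^2 + 6λ - 23 the discriminant is 128. It is nonnegative but not a perfect square, so the roots are real and irrational: λ = (-6 ± sqrt(128))/2 ≈ 2.6569, -8.6569.
Thus the eigenvalues (to 4 decimals) are 2.6569 (modulus 2.6569); -8.6569 (modulus 8.6569); 2 (modulus 2). The spectral radius is the largest modulus: r(A) = (6 + sqrt(128))/2 ≈ 8.6569. (Cross-check: r(A) ≤ ||A||_2 ≈ 8.9534; equality holds whenever A is normal, though it can also hold for some non-normal A.)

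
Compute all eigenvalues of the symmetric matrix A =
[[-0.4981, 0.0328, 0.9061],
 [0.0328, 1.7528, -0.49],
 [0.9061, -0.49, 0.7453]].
sigma(A) ≈ {-1, 1, 2}

A is real symmetric, so its spectrum consists of real eigenvalues. Expanding the characteristic polynomial of the displayed matrix gives
  det(λ I - A) = p(λ) = λ^3 + (-2)λ^2 + (-1)λ + (2).
Solving p(λ) = 0 yields eigenvalues ≈ -1, 1, 2. (A is shown rounded to 4 decimals, so these recover the underlying integer eigenvalues to within that precision.)
Verification: the trace of A = 2 equals the sum of eigenvalues 2, and det(A) ≈ -2.0001 matches the eigenvalue product -2.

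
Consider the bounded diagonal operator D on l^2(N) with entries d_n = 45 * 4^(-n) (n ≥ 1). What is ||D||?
||D|| = 45/4 (attained at n = 1)

For D diagonal, ||D|| = sup_n |d_n|. The sequence d_n = 45 * 4^(-n) is positive and strictly decreasing (ratio 4^(-1) < 1), so the supremum is d_1 = 45/4. Hence ||D|| = 45/4.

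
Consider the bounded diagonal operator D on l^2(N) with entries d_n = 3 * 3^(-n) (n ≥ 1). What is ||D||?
||D|| = 1 (attained at n = 1)

For D diagonal, ||D|| = sup_n |d_n|. The sequence d_n = 3 * 3^(-n) is positive and strictly decreasing (ratio 3^(-1) < 1), so the supremum is d_1 = 3/3 = 1. Hence ||D|| = 1.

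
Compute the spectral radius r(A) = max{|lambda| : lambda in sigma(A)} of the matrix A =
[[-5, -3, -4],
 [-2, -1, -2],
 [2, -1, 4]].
r(A) ≈ 5.4308

The eigenvalues of A are the roots of its characteristic polynomial. With M = A (coefficients from the trace, the sum of principal 2x2 minors, and det A):
  p(λ) = det(λ I - M) = λ^3 + 2λ^2 - 19λ - 2.
No integer candidate from the rational root theorem (±divisors of 2) is a root, so the roots are irrational. The cubic discriminant is Δ = 30204 > 0, so there are three distinct real roots. p(-6) = -32 and p(-5) = 18 have opposite signs, so a root lies in (-6, -5); Newton's method refines it to λ ≈ -5.4308. p(-1) = 18 and p(0) = -2 have opposite signs, so a root lies in (-1, 0); Newton's method refines it to λ ≈ -0.1042. p(3) = -14 and p(4) = 18 have opposite signs, so a root lies in (3, 4); Newton's method refines it to λ ≈ 3.535. Check (Vieta): the three roots sum to -2, matching tr M = -2.
Thus the eigenvalues (to 4 decimals) are -5.4308 (modulus 5.4308); -0.1042 (modulus 0.1042); 3.535 (modulus 3.535). The spectral radius is the largest modulus: r(A) ≈ 5.4308. (Cross-check: r(A) ≤ ||A||_2 ≈ 8.4649; equality holds whenever A is normal, though it can also hold for some non-normal A.)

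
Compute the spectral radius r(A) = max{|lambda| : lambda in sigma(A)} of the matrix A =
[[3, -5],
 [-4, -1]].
r(A) = (2 + sqrt(96))/2 ≈ 5.899

The eigenvalues of A are the roots of its characteristic polynomial. With M = A (coefficients from the trace and determinant):
  p(λ) = det(λ I - M) = λ^2 - 2λ - 23.
For λ^2 - 2λ - 23 the discriminant is 96. It is nonnegative but not a perfect square, so the roots are real and irrational: λ = (2 ± sqrt(96))/2 ≈ 5.899, -3.899.
Thus the eigenvalues (to 4 decimals) are 5.899 (modulus 5.899); -3.899 (modulus 3.899). The spectral radius is the largest modulus: r(A) = (2 + sqrt(96))/2 ≈ 5.899. (Cross-check: r(A) ≤ ||A||_2 ≈ 6.0425; equality holds whenever A is normal, though it can also hold for some non-normal A.)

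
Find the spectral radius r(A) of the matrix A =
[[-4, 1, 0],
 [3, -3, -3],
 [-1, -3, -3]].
r(A) = (6 + sqrt(48))/2 ≈ 6.4641

The eigenvalues of A are the roots of its characteristic polynomial. With M = A (coefficients from the trace, the sum of principal 2x2 minors, and det A):
  p(λ) = det(λ I - M) = λ^3 + 10λ^2 + 21λ - 12.
By the rational root theorem any rational root is an integer divisor of 12. Testing λ = -4: p(-4) = -64 + 160 - 84 - 12 = 0, so λ = -4 is a root. Dividing out (λ + 4) leaves p(λ) = (λ + 4)(λ^2 + 6λ - 3). For λ^2 + 6λ - 3 the discriminant is 48. It is nonnegative but not a perfect square, so the roots are real and irrational: λ = (-6 ± sqrt(48))/2 ≈ 0.4641, -6.4641.
Thus the eigenvalues (to 4 decimals) are 0.4641 (modulus 0.4641); -6.4641 (modulus 6.4641); -4 (modulus 4). The spectral radius is the largest modulus: r(A) = (6 + sqrt(48))/2 ≈ 6.4641. (Cross-check: r(A) ≤ ||A||_2 ≈ 6.6189; equality holds whenever A is normal, though it can also hold for some non-normal A.)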